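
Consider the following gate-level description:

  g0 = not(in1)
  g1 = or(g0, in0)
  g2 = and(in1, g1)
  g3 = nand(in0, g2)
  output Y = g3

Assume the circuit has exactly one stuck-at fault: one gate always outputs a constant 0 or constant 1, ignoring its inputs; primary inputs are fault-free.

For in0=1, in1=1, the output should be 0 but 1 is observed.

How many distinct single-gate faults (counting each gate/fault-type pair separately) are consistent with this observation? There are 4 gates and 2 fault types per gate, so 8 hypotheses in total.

3

Fault-free: g0=0, g1=1, g2=1, g3=0 → 0. Observed 1.
  g0 stuck-at-0: output 0 ✗
  g0 stuck-at-1: output 0 ✗
  g1 stuck-at-0: output 1 ✓
  g1 stuck-at-1: output 0 ✗
  g2 stuck-at-0: output 1 ✓
  g2 stuck-at-1: output 0 ✗
  g3 stuck-at-0: output 0 ✗
  g3 stuck-at-1: output 1 ✓
Consistent faults: {g1 stuck-at-0, g2 stuck-at-0, g3 stuck-at-1} — 3 in all.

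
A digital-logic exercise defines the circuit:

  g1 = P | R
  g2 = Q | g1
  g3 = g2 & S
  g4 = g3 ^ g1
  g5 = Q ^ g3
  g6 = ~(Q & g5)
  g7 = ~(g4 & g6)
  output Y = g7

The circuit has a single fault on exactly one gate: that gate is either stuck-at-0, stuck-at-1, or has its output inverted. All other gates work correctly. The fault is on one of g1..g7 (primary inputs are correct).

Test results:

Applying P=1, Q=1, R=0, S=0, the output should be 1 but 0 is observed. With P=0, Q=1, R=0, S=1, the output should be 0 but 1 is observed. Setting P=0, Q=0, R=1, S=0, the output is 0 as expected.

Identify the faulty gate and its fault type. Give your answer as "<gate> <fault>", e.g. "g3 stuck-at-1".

g5 inverted output

Fault-free values for test 1 (P=1, Q=1, R=0, S=0): g1=1, g2=1, g3=0, g4=1, g5=1, g6=0, g7=1, giving Y=1. Observed 0.
Test 1: faults giving observed 0 are {g5 stuck-at-0, g5 inverted output, g6 stuck-at-1, g6 inverted output, g7 stuck-at-0, g7 inverted output}.
Test 2 (P=0, Q=1, R=0, S=1): fault-free g1=0, g2=1, g3=1, g4=1, g5=0, g6=1, g7=0 → 0; observed 1. Eliminates g5 stuck-at-0, g6 stuck-at-1, g7 stuck-at-0.
Test 3 (P=0, Q=0, R=1, S=0): fault-free g1=1, g2=1, g3=0, g4=1, g5=0, g6=1, g7=0 → 0; observed 0. Eliminates g6 inverted output, g7 inverted output.
Only g5 inverted output is consistent with every test.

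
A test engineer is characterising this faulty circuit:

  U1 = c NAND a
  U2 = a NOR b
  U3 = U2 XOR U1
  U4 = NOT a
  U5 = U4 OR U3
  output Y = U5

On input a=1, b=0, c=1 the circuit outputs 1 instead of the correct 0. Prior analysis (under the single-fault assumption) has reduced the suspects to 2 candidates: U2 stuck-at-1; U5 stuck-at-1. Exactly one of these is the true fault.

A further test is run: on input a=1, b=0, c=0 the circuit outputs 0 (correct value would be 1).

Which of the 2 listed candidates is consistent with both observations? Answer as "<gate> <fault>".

U2 stuck-at-1

Evaluate each candidate on input a=1, b=0, c=0:
  U2 stuck-at-1: U1=1, U2=1 [stuck-at-1], U3=0, U4=0, U5=0 → 0 — matches
  U5 stuck-at-1: U1=1, U2=0, U3=1, U4=0, U5=1 [stuck-at-1] → 1 — eliminated
Only U2 stuck-at-1 reproduces the observed 0.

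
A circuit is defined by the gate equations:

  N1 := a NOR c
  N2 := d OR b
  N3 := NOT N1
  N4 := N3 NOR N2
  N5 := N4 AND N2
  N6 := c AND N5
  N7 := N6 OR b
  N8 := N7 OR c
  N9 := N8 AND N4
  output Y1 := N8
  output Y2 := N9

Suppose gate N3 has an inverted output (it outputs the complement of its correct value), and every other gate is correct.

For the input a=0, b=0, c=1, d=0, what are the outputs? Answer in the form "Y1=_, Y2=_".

Propagate with N3 forced: N1=0, N2=0, N3=0 [inverted output], N4=1, N5=0, N6=0, N7=0, N8=1, N9=1.
So the outputs are Y1=1, Y2=1. (Without the fault they would be Y1=1, Y2=0.)

Y1=1, Y2=1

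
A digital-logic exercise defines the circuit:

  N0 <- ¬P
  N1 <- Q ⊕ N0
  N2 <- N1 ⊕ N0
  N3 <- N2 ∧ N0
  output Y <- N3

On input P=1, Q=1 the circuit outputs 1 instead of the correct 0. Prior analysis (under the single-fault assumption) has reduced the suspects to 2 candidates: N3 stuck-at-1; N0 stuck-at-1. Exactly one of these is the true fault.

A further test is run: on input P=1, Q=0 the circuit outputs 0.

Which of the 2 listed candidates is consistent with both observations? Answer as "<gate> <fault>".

N0 stuck-at-1

Evaluate each candidate on input P=1, Q=0:
  N3 stuck-at-1: N0=0, N1=0, N2=0, N3=1 [stuck-at-1] → 1 — eliminated
  N0 stuck-at-1: N0=1 [stuck-at-1], N1=1, N2=0, N3=0 → 0 — matches
Only N0 stuck-at-1 reproduces the observed 0.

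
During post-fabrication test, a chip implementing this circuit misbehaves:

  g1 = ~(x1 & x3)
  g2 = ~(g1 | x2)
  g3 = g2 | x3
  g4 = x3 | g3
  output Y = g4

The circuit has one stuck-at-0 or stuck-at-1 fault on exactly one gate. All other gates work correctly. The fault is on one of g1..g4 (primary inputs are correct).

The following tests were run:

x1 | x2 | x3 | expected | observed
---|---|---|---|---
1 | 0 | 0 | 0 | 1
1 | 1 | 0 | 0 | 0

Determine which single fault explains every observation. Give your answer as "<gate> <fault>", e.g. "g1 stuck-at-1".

Fault-free values for test 1 (x1=1, x2=0, x3=0): g1=1, g2=0, g3=0, g4=0, giving Y=0. Observed 1.
Test 1: faults giving observed 1 are {g1 stuck-at-0, g2 stuck-at-1, g3 stuck-at-1, g4 stuck-at-1}.
Test 2 (x1=1, x2=1, x3=0): fault-free g1=1, g2=0, g3=0, g4=0 → 0; observed 0. Eliminates g2 stuck-at-1, g3 stuck-at-1, g4 stuck-at-1.
Only g1 stuck-at-0 is consistent with every test.

g1 stuck-at-0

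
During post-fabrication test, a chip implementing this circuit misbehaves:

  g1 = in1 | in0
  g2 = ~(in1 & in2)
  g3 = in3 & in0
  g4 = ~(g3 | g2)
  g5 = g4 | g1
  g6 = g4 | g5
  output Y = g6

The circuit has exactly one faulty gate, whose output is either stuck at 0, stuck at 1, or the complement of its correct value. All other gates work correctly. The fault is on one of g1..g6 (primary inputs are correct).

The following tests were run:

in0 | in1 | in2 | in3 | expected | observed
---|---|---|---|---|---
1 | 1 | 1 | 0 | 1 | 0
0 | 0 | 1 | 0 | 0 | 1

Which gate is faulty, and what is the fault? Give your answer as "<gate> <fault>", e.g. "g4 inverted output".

g6 inverted output

Fault-free values for test 1 (in0=1, in1=1, in2=1, in3=0): g1=1, g2=0, g3=0, g4=1, g5=1, g6=1, giving Y=1. Observed 0.
Test 1: faults giving observed 0 are {g6 stuck-at-0, g6 inverted output}.
Test 2 (in0=0, in1=0, in2=1, in3=0): fault-free g1=0, g2=1, g3=0, g4=0, g5=0, g6=0 → 0; observed 1. Eliminates g6 stuck-at-0.
Only g6 inverted output is consistent with every test.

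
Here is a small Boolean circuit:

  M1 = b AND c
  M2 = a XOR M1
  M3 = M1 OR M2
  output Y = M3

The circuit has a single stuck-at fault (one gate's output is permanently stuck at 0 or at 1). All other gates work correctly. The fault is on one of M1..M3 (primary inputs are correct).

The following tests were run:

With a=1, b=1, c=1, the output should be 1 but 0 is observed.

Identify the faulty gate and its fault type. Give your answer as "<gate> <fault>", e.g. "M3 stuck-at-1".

Fault-free values for test 1 (a=1, b=1, c=1): M1=1, M2=0, M3=1, giving Y=1. Observed 0.
Test 1: faults giving observed 0 are {M3 stuck-at-0}.
Only M3 stuck-at-0 is consistent with every test.

M3 stuck-at-0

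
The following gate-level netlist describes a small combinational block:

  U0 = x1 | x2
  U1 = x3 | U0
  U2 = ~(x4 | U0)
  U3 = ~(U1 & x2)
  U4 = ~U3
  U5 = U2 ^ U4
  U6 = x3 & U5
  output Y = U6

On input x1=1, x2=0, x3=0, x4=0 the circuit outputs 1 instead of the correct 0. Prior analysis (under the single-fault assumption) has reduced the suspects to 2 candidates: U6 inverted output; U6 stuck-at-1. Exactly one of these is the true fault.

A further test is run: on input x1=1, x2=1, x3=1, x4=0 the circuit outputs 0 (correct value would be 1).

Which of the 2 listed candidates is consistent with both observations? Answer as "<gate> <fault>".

U6 inverted output

Evaluate each candidate on input x1=1, x2=1, x3=1, x4=0:
  U6 inverted output: U0=1, U1=1, U2=0, U3=0, U4=1, U5=1, U6=0 [inverted output] → 0 — matches
  U6 stuck-at-1: U0=1, U1=1, U2=0, U3=0, U4=1, U5=1, U6=1 [stuck-at-1] → 1 — eliminated
Only U6 inverted output reproduces the observed 0.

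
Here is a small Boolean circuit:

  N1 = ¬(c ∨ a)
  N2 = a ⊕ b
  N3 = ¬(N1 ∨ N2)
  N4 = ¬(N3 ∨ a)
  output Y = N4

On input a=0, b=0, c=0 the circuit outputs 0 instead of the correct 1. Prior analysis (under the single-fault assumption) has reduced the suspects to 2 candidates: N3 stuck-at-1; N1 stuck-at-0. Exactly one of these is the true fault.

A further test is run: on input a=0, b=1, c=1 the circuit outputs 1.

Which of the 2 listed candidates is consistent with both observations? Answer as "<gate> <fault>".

N1 stuck-at-0

Evaluate each candidate on input a=0, b=1, c=1:
  N3 stuck-at-1: N1=0, N2=1, N3=1 [stuck-at-1], N4=0 → 0 — eliminated
  N1 stuck-at-0: N1=0 [stuck-at-0], N2=1, N3=0, N4=1 → 1 — matches
Only N1 stuck-at-0 reproduces the observed 1.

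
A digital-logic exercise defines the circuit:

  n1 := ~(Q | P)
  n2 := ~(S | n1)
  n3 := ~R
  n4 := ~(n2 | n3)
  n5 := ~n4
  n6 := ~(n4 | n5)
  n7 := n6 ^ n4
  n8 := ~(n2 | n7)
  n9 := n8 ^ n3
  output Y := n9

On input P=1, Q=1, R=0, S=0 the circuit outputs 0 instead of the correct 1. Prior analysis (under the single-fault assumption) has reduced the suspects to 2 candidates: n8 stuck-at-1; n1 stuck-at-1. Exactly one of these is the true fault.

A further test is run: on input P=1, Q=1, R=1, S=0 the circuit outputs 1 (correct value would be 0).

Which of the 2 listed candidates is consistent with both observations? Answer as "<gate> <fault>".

n8 stuck-at-1

Evaluate each candidate on input P=1, Q=1, R=1, S=0:
  n8 stuck-at-1: n1=0, n2=1, n3=0, n4=0, n5=1, n6=0, n7=0, n8=1 [stuck-at-1], n9=1 → 1 — matches
  n1 stuck-at-1: n1=1 [stuck-at-1], n2=0, n3=0, n4=1, n5=0, n6=0, n7=1, n8=0, n9=0 → 0 — eliminated
Only n8 stuck-at-1 reproduces the observed 1.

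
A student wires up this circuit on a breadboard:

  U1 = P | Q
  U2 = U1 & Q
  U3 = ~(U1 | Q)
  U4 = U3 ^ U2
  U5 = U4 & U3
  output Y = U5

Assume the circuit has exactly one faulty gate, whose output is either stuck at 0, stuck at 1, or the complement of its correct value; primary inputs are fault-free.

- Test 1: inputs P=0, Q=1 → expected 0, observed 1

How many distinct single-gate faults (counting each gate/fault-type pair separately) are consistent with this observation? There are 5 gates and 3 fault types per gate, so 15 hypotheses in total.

2

Fault-free: U1=1, U2=1, U3=0, U4=1, U5=0 → 0. Observed 1.
  U1: none of the 3 fault types match ✗
  U2: none of the 3 fault types match ✗
  U3: none of the 3 fault types match ✗
  U4: none of the 3 fault types match ✗
  U5: stuck-at-1, inverted output ✓; others ✗
Consistent faults: {U5 stuck-at-1, U5 inverted output} — 2 in all.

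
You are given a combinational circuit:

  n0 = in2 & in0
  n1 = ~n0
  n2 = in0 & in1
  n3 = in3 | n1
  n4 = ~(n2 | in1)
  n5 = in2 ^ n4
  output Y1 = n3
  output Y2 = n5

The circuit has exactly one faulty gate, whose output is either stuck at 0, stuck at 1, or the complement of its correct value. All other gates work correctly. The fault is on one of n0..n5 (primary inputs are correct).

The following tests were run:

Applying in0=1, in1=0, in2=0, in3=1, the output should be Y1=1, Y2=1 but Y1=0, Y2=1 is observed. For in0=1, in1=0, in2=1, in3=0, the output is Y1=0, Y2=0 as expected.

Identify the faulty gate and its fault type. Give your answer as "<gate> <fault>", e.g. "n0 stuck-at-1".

n3 stuck-at-0

Fault-free values for test 1 (in0=1, in1=0, in2=0, in3=1): n0=0, n1=1, n2=0, n3=1, n4=1, n5=1, giving Y1=1, Y2=1. Observed Y1=0, Y2=1.
Test 1: faults giving observed Y1=0, Y2=1 are {n3 stuck-at-0, n3 inverted output}.
Test 2 (in0=1, in1=0, in2=1, in3=0): fault-free n0=1, n1=0, n2=0, n3=0, n4=1, n5=0 → Y1=0, Y2=0; observed Y1=0, Y2=0. Eliminates n3 inverted output.
Only n3 stuck-at-0 is consistent with every test.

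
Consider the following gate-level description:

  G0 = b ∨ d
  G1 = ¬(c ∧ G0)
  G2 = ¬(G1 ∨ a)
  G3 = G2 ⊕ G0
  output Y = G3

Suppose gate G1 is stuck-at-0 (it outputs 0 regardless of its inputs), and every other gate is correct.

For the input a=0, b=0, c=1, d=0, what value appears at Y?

Propagate with G1 forced: G0=0, G1=0 [stuck-at-0], G2=1, G3=1.
So Y = 1. (Without the fault it would be 0.)

1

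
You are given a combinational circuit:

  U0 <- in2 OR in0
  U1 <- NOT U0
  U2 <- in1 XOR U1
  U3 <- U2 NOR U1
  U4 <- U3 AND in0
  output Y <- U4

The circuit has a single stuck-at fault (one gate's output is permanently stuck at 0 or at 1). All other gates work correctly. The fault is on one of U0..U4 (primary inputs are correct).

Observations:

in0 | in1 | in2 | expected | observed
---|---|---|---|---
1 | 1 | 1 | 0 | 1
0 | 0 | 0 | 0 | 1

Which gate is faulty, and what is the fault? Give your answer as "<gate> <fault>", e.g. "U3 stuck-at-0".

Fault-free values for test 1 (in0=1, in1=1, in2=1): U0=1, U1=0, U2=1, U3=0, U4=0, giving Y=0. Observed 1.
Test 1: faults giving observed 1 are {U2 stuck-at-0, U3 stuck-at-1, U4 stuck-at-1}.
Test 2 (in0=0, in1=0, in2=0): fault-free U0=0, U1=1, U2=1, U3=0, U4=0 → 0; observed 1. Eliminates U2 stuck-at-0, U3 stuck-at-1.
Only U4 stuck-at-1 is consistent with every test.

U4 stuck-at-1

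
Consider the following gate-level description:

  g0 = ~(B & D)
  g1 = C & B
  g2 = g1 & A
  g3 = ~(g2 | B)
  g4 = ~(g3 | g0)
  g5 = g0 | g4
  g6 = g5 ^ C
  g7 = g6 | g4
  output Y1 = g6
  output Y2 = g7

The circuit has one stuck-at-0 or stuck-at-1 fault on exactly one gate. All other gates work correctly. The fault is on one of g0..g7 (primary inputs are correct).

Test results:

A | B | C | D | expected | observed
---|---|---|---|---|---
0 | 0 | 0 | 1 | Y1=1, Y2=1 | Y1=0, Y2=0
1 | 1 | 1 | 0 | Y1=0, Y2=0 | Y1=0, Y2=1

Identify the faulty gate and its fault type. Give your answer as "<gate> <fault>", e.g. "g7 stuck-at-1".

Fault-free values for test 1 (A=0, B=0, C=0, D=1): g0=1, g1=0, g2=0, g3=1, g4=0, g5=1, g6=1, g7=1, giving Y1=1, Y2=1. Observed Y1=0, Y2=0.
Test 1: faults giving observed Y1=0, Y2=0 are {g0 stuck-at-0, g5 stuck-at-0, g6 stuck-at-0}.
Test 2 (A=1, B=1, C=1, D=0): fault-free g0=1, g1=1, g2=1, g3=0, g4=0, g5=1, g6=0, g7=0 → Y1=0, Y2=0; observed Y1=0, Y2=1. Eliminates g5 stuck-at-0, g6 stuck-at-0.
Only g0 stuck-at-0 is consistent with every test.

g0 stuck-at-0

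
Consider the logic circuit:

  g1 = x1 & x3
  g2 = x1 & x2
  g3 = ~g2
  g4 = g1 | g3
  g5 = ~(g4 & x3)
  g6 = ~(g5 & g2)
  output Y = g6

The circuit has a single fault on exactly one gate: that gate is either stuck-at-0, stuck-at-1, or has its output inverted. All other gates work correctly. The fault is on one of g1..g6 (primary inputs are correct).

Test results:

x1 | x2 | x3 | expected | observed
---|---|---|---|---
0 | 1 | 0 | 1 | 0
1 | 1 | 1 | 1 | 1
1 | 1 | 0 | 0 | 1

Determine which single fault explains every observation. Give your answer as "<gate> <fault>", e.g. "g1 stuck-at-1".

g2 inverted output

Fault-free values for test 1 (x1=0, x2=1, x3=0): g1=0, g2=0, g3=1, g4=1, g5=1, g6=1, giving Y=1. Observed 0.
Test 1: faults giving observed 0 are {g2 stuck-at-1, g2 inverted output, g6 stuck-at-0, g6 inverted output}.
Test 2 (x1=1, x2=1, x3=1): fault-free g1=1, g2=1, g3=0, g4=1, g5=0, g6=1 → 1; observed 1. Eliminates g6 stuck-at-0, g6 inverted output.
Test 3 (x1=1, x2=1, x3=0): fault-free g1=0, g2=1, g3=0, g4=0, g5=1, g6=0 → 0; observed 1. Eliminates g2 stuck-at-1.
Only g2 inverted output is consistent with every test.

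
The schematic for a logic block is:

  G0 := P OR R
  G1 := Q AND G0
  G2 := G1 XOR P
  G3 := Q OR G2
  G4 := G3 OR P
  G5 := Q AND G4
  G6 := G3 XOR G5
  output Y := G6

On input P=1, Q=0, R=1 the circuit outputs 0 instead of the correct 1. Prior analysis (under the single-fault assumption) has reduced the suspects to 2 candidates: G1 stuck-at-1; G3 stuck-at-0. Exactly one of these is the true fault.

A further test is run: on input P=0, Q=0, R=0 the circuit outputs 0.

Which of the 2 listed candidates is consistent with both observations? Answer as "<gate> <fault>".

G3 stuck-at-0

Evaluate each candidate on input P=0, Q=0, R=0:
  G1 stuck-at-1: G0=0, G1=1 [stuck-at-1], G2=1, G3=1, G4=1, G5=0, G6=1 → 1 — eliminated
  G3 stuck-at-0: G0=0, G1=0, G2=0, G3=0 [stuck-at-0], G4=0, G5=0, G6=0 → 0 — matches
Only G3 stuck-at-0 reproduces the observed 0.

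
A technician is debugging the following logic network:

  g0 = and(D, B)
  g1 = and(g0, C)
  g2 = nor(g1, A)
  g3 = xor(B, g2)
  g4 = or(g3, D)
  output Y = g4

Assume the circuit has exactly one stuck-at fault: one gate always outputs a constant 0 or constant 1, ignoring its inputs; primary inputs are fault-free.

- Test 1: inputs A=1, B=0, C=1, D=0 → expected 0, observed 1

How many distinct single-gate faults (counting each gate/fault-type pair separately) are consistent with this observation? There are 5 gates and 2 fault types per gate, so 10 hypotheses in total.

3

Fault-free: g0=0, g1=0, g2=0, g3=0, g4=0 → 0. Observed 1.
  g0 stuck-at-0: output 0 ✗
  g0 stuck-at-1: output 0 ✗
  g1 stuck-at-0: output 0 ✗
  g1 stuck-at-1: output 0 ✗
  g2 stuck-at-0: output 0 ✗
  g2 stuck-at-1: output 1 ✓
  g3 stuck-at-0: output 0 ✗
  g3 stuck-at-1: output 1 ✓
  g4 stuck-at-0: output 0 ✗
  g4 stuck-at-1: output 1 ✓
Consistent faults: {g2 stuck-at-1, g3 stuck-at-1, g4 stuck-at-1} — 3 in all.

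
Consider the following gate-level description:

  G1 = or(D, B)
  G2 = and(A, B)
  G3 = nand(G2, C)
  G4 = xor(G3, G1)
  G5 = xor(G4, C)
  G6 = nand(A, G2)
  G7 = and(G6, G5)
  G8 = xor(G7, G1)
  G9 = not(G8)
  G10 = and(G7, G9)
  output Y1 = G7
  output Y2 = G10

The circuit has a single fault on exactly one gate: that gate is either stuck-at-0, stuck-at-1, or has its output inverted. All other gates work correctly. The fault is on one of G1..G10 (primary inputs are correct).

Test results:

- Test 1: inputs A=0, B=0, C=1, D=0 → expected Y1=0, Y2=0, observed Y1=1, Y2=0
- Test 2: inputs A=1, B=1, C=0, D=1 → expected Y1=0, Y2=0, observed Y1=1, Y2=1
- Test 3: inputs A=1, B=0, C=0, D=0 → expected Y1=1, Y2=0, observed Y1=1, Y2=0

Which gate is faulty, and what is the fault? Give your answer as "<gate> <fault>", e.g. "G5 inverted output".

G7 stuck-at-1

Fault-free values for test 1 (A=0, B=0, C=1, D=0): G1=0, G2=0, G3=1, G4=1, G5=0, G6=1, G7=0, G8=0, G9=1, G10=0, giving Y1=0, Y2=0. Observed Y1=1, Y2=0.
Test 1: faults giving observed Y1=1, Y2=0 are {G2 stuck-at-1, G2 inverted output, G3 stuck-at-0, G3 inverted output, G4 stuck-at-0, G4 inverted output, G5 stuck-at-1, G5 inverted output, G7 stuck-at-1, G7 inverted output}.
Test 2 (A=1, B=1, C=0, D=1): fault-free G1=1, G2=1, G3=1, G4=0, G5=0, G6=0, G7=0, G8=1, G9=0, G10=0 → Y1=0, Y2=0; observed Y1=1, Y2=1. Eliminates G2 stuck-at-1, G2 inverted output, G3 stuck-at-0, G3 inverted output, G4 stuck-at-0, G4 inverted output, G5 stuck-at-1, G5 inverted output.
Test 3 (A=1, B=0, C=0, D=0): fault-free G1=0, G2=0, G3=1, G4=1, G5=1, G6=1, G7=1, G8=1, G9=0, G10=0 → Y1=1, Y2=0; observed Y1=1, Y2=0. Eliminates G7 inverted output.
Only G7 stuck-at-1 is consistent with every test.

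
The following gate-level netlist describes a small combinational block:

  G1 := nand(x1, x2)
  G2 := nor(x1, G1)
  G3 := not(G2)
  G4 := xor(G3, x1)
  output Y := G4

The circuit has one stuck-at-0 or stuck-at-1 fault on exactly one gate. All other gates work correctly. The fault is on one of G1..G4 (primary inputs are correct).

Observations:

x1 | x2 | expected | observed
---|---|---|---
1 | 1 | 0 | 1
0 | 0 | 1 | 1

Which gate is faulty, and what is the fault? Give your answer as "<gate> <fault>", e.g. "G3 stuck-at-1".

Fault-free values for test 1 (x1=1, x2=1): G1=0, G2=0, G3=1, G4=0, giving Y=0. Observed 1.
Test 1: faults giving observed 1 are {G2 stuck-at-1, G3 stuck-at-0, G4 stuck-at-1}.
Test 2 (x1=0, x2=0): fault-free G1=1, G2=0, G3=1, G4=1 → 1; observed 1. Eliminates G2 stuck-at-1, G3 stuck-at-0.
Only G4 stuck-at-1 is consistent with every test.

G4 stuck-at-1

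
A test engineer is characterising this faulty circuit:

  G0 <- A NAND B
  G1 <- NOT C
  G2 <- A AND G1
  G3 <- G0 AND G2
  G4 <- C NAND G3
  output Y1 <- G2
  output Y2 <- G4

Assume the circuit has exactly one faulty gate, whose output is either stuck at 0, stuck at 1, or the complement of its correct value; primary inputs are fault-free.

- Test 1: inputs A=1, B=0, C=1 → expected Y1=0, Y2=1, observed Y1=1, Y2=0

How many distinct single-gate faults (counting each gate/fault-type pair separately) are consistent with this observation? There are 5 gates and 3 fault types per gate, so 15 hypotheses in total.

4

Fault-free: G0=1, G1=0, G2=0, G3=0, G4=1 → Y1=0, Y2=1. Observed Y1=1, Y2=0.
  G0: none of the 3 fault types match ✗
  G1: stuck-at-1, inverted output ✓; others ✗
  G2: stuck-at-1, inverted output ✓; others ✗
  G3: none of the 3 fault types match ✗
  G4: none of the 3 fault types match ✗
Consistent faults: {G1 stuck-at-1, G1 inverted output, G2 stuck-at-1, G2 inverted output} — 4 in all.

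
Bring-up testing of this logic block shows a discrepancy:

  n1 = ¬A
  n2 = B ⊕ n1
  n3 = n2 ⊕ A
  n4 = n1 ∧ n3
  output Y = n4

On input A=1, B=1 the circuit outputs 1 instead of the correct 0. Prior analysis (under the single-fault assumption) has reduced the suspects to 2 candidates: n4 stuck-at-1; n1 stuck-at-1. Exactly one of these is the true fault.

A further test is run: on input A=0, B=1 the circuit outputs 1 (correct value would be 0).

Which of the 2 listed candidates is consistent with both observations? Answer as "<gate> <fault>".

n4 stuck-at-1

Evaluate each candidate on input A=0, B=1:
  n4 stuck-at-1: n1=1, n2=0, n3=0, n4=1 [stuck-at-1] → 1 — matches
  n1 stuck-at-1: n1=1 [stuck-at-1], n2=0, n3=0, n4=0 → 0 — eliminated
Only n4 stuck-at-1 reproduces the observed 1.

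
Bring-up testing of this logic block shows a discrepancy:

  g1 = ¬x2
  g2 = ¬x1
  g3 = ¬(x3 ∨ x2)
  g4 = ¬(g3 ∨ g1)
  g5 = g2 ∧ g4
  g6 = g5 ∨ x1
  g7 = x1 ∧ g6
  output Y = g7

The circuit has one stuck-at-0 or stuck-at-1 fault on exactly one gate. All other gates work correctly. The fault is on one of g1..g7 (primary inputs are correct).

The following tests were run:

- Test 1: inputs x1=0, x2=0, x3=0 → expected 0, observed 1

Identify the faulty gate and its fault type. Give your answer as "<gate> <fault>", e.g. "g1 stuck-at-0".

g7 stuck-at-1

Fault-free values for test 1 (x1=0, x2=0, x3=0): g1=1, g2=1, g3=1, g4=0, g5=0, g6=0, g7=0, giving Y=0. Observed 1.
Test 1: faults giving observed 1 are {g7 stuck-at-1}.
Only g7 stuck-at-1 is consistent with every test.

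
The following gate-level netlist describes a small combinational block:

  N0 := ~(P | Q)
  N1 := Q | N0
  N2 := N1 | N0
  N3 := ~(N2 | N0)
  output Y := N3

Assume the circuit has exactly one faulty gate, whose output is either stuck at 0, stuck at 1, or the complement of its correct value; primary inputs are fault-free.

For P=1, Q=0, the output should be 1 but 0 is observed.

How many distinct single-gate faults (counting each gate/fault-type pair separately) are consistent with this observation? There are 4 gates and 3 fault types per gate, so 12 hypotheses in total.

8

Fault-free: N0=0, N1=0, N2=0, N3=1 → 1. Observed 0.
  N0 stuck-at-0: output 1 ✗
  N0 stuck-at-1: output 0 ✓
  N0 inverted output: output 0 ✓
  N1 stuck-at-0: output 1 ✗
  N1 stuck-at-1: output 0 ✓
  N1 inverted output: output 0 ✓
  N2 stuck-at-0: output 1 ✗
  N2 stuck-at-1: output 0 ✓
  N2 inverted output: output 0 ✓
  N3 stuck-at-0: output 0 ✓
  N3 stuck-at-1: output 1 ✗
  N3 inverted output: output 0 ✓
Consistent faults: {N0 stuck-at-1, N0 inverted output, N1 stuck-at-1, N1 inverted output, N2 stuck-at-1, N2 inverted output, N3 stuck-at-0, N3 inverted output} — 8 in all.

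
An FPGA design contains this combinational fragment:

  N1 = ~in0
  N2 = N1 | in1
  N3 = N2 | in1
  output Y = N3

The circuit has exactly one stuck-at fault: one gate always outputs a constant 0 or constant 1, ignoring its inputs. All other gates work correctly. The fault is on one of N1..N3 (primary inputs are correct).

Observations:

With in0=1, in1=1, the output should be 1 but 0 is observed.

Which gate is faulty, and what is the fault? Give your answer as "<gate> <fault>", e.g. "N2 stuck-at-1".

Fault-free values for test 1 (in0=1, in1=1): N1=0, N2=1, N3=1, giving Y=1. Observed 0.
Test 1: faults giving observed 0 are {N3 stuck-at-0}.
Only N3 stuck-at-0 is consistent with every test.

N3 stuck-at-0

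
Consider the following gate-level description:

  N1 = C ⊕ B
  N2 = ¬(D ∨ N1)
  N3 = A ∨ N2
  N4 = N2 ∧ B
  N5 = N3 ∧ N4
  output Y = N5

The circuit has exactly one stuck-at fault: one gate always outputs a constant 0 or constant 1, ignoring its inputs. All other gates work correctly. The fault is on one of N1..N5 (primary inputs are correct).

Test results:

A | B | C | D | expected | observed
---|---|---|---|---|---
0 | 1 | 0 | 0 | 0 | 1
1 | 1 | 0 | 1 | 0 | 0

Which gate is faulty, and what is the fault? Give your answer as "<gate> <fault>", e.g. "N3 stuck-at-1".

Fault-free values for test 1 (A=0, B=1, C=0, D=0): N1=1, N2=0, N3=0, N4=0, N5=0, giving Y=0. Observed 1.
Test 1: faults giving observed 1 are {N1 stuck-at-0, N2 stuck-at-1, N5 stuck-at-1}.
Test 2 (A=1, B=1, C=0, D=1): fault-free N1=1, N2=0, N3=1, N4=0, N5=0 → 0; observed 0. Eliminates N2 stuck-at-1, N5 stuck-at-1.
Only N1 stuck-at-0 is consistent with every test.

N1 stuck-at-0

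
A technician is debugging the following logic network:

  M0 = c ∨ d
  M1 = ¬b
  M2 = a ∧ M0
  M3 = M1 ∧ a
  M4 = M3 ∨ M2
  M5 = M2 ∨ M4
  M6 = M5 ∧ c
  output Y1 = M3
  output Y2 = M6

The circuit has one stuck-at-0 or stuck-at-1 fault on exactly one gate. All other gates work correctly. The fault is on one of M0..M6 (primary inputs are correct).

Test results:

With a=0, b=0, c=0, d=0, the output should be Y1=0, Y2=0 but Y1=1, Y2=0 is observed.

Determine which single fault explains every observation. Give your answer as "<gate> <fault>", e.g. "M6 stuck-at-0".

M3 stuck-at-1

Fault-free values for test 1 (a=0, b=0, c=0, d=0): M0=0, M1=1, M2=0, M3=0, M4=0, M5=0, M6=0, giving Y1=0, Y2=0. Observed Y1=1, Y2=0.
Test 1: faults giving observed Y1=1, Y2=0 are {M3 stuck-at-1}.
Only M3 stuck-at-1 is consistent with every test.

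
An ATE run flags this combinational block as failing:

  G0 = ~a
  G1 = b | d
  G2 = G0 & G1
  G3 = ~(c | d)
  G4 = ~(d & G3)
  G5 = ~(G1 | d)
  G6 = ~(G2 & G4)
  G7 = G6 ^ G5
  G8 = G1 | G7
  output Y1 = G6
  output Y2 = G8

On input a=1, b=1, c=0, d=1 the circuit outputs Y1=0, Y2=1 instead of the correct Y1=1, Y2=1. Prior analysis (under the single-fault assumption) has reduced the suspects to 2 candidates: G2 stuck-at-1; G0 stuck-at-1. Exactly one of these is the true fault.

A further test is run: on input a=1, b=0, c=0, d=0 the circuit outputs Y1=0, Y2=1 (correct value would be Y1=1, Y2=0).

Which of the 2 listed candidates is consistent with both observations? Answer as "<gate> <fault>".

G2 stuck-at-1

Evaluate each candidate on input a=1, b=0, c=0, d=0:
  G2 stuck-at-1: G0=0, G1=0, G2=1 [stuck-at-1], G3=1, G4=1, G5=1, G6=0, G7=1, G8=1 → Y1=0, Y2=1 — matches
  G0 stuck-at-1: G0=1 [stuck-at-1], G1=0, G2=0, G3=1, G4=1, G5=1, G6=1, G7=0, G8=0 → Y1=1, Y2=0 — eliminated
Only G2 stuck-at-1 reproduces the observed Y1=0, Y2=1.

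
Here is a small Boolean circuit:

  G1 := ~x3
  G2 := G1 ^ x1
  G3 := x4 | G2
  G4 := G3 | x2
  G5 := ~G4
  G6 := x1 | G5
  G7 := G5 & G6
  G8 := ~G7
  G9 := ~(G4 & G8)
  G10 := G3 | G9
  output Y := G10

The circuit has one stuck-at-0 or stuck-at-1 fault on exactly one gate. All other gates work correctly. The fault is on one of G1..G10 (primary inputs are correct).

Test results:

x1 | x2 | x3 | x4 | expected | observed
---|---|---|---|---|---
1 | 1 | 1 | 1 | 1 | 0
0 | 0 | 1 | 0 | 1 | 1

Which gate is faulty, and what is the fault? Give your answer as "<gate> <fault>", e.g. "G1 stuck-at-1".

G3 stuck-at-0

Fault-free values for test 1 (x1=1, x2=1, x3=1, x4=1): G1=0, G2=1, G3=1, G4=1, G5=0, G6=1, G7=0, G8=1, G9=0, G10=1, giving Y=1. Observed 0.
Test 1: faults giving observed 0 are {G3 stuck-at-0, G10 stuck-at-0}.
Test 2 (x1=0, x2=0, x3=1, x4=0): fault-free G1=0, G2=0, G3=0, G4=0, G5=1, G6=1, G7=1, G8=0, G9=1, G10=1 → 1; observed 1. Eliminates G10 stuck-at-0.
Only G3 stuck-at-0 is consistent with every test.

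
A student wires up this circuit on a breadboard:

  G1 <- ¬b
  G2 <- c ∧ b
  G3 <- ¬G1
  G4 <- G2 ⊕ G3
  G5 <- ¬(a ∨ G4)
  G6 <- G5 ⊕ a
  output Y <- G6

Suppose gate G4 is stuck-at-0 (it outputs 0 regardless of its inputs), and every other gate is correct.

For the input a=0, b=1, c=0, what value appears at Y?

Propagate with G4 forced: G1=0, G2=0, G3=1, G4=0 [stuck-at-0], G5=1, G6=1.
So Y = 1. (Without the fault it would be 0.)

1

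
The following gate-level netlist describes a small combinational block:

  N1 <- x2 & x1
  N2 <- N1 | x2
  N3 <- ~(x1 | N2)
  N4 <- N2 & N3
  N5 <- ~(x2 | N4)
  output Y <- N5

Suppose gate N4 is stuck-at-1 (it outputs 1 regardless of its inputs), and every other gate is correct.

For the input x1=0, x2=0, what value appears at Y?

Propagate with N4 forced: N1=0, N2=0, N3=1, N4=1 [stuck-at-1], N5=0.
So Y = 0. (Without the fault it would be 1.)

0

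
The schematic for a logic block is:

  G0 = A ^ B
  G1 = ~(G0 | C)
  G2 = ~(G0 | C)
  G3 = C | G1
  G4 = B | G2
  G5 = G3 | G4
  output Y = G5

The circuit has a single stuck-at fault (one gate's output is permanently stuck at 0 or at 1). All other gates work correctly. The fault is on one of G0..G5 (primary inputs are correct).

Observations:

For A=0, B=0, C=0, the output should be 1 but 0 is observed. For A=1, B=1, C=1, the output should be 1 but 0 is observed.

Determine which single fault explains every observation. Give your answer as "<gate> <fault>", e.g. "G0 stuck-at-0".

Fault-free values for test 1 (A=0, B=0, C=0): G0=0, G1=1, G2=1, G3=1, G4=1, G5=1, giving Y=1. Observed 0.
Test 1: faults giving observed 0 are {G0 stuck-at-1, G5 stuck-at-0}.
Test 2 (A=1, B=1, C=1): fault-free G0=0, G1=0, G2=0, G3=1, G4=1, G5=1 → 1; observed 0. Eliminates G0 stuck-at-1.
Only G5 stuck-at-0 is consistent with every test.

G5 stuck-at-0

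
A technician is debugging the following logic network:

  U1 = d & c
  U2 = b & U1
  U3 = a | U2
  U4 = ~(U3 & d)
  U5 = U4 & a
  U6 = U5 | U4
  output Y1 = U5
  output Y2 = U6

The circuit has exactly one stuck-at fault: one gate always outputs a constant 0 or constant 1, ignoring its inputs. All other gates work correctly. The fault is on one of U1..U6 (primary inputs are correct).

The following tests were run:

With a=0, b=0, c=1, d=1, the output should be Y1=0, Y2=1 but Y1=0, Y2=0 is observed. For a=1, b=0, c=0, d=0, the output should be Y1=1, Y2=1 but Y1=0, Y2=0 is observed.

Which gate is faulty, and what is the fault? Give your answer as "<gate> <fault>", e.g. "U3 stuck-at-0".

Fault-free values for test 1 (a=0, b=0, c=1, d=1): U1=1, U2=0, U3=0, U4=1, U5=0, U6=1, giving Y1=0, Y2=1. Observed Y1=0, Y2=0.
Test 1: faults giving observed Y1=0, Y2=0 are {U2 stuck-at-1, U3 stuck-at-1, U4 stuck-at-0, U6 stuck-at-0}.
Test 2 (a=1, b=0, c=0, d=0): fault-free U1=0, U2=0, U3=1, U4=1, U5=1, U6=1 → Y1=1, Y2=1; observed Y1=0, Y2=0. Eliminates U2 stuck-at-1, U3 stuck-at-1, U6 stuck-at-0.
Only U4 stuck-at-0 is consistent with every test.

U4 stuck-at-0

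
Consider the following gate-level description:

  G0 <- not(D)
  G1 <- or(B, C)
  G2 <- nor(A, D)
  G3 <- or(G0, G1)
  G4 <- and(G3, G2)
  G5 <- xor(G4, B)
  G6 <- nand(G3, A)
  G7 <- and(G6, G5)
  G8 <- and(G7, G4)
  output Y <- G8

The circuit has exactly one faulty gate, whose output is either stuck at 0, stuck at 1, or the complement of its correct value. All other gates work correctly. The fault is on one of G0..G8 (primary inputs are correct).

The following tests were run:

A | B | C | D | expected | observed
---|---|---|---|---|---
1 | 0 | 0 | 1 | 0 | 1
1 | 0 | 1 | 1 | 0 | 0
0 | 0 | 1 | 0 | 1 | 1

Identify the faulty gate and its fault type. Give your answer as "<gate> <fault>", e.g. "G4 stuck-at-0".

Fault-free values for test 1 (A=1, B=0, C=0, D=1): G0=0, G1=0, G2=0, G3=0, G4=0, G5=0, G6=1, G7=0, G8=0, giving Y=0. Observed 1.
Test 1: faults giving observed 1 are {G4 stuck-at-1, G4 inverted output, G8 stuck-at-1, G8 inverted output}.
Test 2 (A=1, B=0, C=1, D=1): fault-free G0=0, G1=1, G2=0, G3=1, G4=0, G5=0, G6=0, G7=0, G8=0 → 0; observed 0. Eliminates G8 stuck-at-1, G8 inverted output.
Test 3 (A=0, B=0, C=1, D=0): fault-free G0=1, G1=1, G2=1, G3=1, G4=1, G5=1, G6=1, G7=1, G8=1 → 1; observed 1. Eliminates G4 inverted output.
Only G4 stuck-at-1 is consistent with every test.

G4 stuck-at-1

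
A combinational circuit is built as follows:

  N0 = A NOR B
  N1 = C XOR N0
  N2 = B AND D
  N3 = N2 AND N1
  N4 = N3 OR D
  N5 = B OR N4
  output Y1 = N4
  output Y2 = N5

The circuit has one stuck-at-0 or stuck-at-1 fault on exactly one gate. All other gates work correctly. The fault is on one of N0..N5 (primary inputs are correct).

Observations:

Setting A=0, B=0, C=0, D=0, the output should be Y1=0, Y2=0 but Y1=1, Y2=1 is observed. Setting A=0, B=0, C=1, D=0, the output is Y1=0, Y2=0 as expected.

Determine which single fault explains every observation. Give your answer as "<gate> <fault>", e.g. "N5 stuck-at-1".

N2 stuck-at-1

Fault-free values for test 1 (A=0, B=0, C=0, D=0): N0=1, N1=1, N2=0, N3=0, N4=0, N5=0, giving Y1=0, Y2=0. Observed Y1=1, Y2=1.
Test 1: faults giving observed Y1=1, Y2=1 are {N2 stuck-at-1, N3 stuck-at-1, N4 stuck-at-1}.
Test 2 (A=0, B=0, C=1, D=0): fault-free N0=1, N1=0, N2=0, N3=0, N4=0, N5=0 → Y1=0, Y2=0; observed Y1=0, Y2=0. Eliminates N3 stuck-at-1, N4 stuck-at-1.
Only N2 stuck-at-1 is consistent with every test.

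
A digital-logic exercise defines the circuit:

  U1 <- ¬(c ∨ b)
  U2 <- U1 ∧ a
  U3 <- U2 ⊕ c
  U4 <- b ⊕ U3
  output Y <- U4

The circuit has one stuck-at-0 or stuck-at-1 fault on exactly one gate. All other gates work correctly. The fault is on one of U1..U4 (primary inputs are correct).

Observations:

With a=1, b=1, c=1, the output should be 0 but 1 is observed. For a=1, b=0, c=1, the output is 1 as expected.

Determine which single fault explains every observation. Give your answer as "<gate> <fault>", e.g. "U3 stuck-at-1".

U4 stuck-at-1

Fault-free values for test 1 (a=1, b=1, c=1): U1=0, U2=0, U3=1, U4=0, giving Y=0. Observed 1.
Test 1: faults giving observed 1 are {U1 stuck-at-1, U2 stuck-at-1, U3 stuck-at-0, U4 stuck-at-1}.
Test 2 (a=1, b=0, c=1): fault-free U1=0, U2=0, U3=1, U4=1 → 1; observed 1. Eliminates U1 stuck-at-1, U2 stuck-at-1, U3 stuck-at-0.
Only U4 stuck-at-1 is consistent with every test.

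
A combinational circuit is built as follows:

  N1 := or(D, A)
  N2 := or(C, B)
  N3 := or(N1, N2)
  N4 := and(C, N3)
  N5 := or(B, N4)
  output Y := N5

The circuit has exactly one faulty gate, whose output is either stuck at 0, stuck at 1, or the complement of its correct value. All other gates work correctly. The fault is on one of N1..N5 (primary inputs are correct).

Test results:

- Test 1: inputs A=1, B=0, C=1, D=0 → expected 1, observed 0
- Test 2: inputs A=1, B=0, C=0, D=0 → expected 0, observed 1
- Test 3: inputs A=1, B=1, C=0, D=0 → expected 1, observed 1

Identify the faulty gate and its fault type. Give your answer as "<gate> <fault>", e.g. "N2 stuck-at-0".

N4 inverted output

Fault-free values for test 1 (A=1, B=0, C=1, D=0): N1=1, N2=1, N3=1, N4=1, N5=1, giving Y=1. Observed 0.
Test 1: faults giving observed 0 are {N3 stuck-at-0, N3 inverted output, N4 stuck-at-0, N4 inverted output, N5 stuck-at-0, N5 inverted output}.
Test 2 (A=1, B=0, C=0, D=0): fault-free N1=1, N2=0, N3=1, N4=0, N5=0 → 0; observed 1. Eliminates N3 stuck-at-0, N3 inverted output, N4 stuck-at-0, N5 stuck-at-0.
Test 3 (A=1, B=1, C=0, D=0): fault-free N1=1, N2=1, N3=1, N4=0, N5=1 → 1; observed 1. Eliminates N5 inverted output.
Only N4 inverted output is consistent with every test.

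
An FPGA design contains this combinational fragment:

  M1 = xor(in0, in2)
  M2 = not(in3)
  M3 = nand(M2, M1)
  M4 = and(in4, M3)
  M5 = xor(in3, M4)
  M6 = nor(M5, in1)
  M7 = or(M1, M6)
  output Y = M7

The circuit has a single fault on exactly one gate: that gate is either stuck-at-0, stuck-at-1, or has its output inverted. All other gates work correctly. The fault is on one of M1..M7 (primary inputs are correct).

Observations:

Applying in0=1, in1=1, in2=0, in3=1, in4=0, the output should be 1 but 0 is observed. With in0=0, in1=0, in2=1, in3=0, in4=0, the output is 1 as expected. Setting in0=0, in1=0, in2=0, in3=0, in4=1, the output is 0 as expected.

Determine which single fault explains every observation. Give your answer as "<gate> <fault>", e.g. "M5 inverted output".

Fault-free values for test 1 (in0=1, in1=1, in2=0, in3=1, in4=0): M1=1, M2=0, M3=1, M4=0, M5=1, M6=0, M7=1, giving Y=1. Observed 0.
Test 1: faults giving observed 0 are {M1 stuck-at-0, M1 inverted output, M7 stuck-at-0, M7 inverted output}.
Test 2 (in0=0, in1=0, in2=1, in3=0, in4=0): fault-free M1=1, M2=1, M3=0, M4=0, M5=0, M6=1, M7=1 → 1; observed 1. Eliminates M7 stuck-at-0, M7 inverted output.
Test 3 (in0=0, in1=0, in2=0, in3=0, in4=1): fault-free M1=0, M2=1, M3=1, M4=1, M5=1, M6=0, M7=0 → 0; observed 0. Eliminates M1 inverted output.
Only M1 stuck-at-0 is consistent with every test.

M1 stuck-at-0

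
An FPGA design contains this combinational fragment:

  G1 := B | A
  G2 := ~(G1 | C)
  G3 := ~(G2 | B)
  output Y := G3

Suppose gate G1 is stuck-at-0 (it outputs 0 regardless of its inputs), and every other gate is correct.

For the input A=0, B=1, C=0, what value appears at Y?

Propagate with G1 forced: G1=0 [stuck-at-0], G2=1, G3=0.
So Y = 0. (Same as the fault-free value — the fault is masked on this input.)

0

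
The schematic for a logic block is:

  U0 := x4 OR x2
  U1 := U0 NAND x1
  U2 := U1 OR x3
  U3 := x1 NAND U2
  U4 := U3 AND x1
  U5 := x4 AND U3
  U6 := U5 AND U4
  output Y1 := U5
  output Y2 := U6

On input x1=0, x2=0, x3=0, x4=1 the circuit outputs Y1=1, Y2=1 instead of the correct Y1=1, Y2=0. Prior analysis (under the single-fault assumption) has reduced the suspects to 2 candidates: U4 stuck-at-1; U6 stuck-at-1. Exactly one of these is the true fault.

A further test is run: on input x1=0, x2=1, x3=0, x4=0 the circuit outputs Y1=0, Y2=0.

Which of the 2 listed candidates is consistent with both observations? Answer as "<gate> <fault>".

U4 stuck-at-1

Evaluate each candidate on input x1=0, x2=1, x3=0, x4=0:
  U4 stuck-at-1: U0=1, U1=1, U2=1, U3=1, U4=1 [stuck-at-1], U5=0, U6=0 → Y1=0, Y2=0 — matches
  U6 stuck-at-1: U0=1, U1=1, U2=1, U3=1, U4=0, U5=0, U6=1 [stuck-at-1] → Y1=0, Y2=1 — eliminated
Only U4 stuck-at-1 reproduces the observed Y1=0, Y2=0.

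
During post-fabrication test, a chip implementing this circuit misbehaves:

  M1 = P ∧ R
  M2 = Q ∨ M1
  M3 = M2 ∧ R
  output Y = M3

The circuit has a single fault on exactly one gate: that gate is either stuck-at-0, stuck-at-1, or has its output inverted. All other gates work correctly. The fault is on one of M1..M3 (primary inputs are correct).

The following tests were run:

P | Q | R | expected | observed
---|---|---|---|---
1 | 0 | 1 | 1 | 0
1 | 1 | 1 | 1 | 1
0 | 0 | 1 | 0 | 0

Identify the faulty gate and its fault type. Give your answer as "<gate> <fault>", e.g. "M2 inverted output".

Fault-free values for test 1 (P=1, Q=0, R=1): M1=1, M2=1, M3=1, giving Y=1. Observed 0.
Test 1: faults giving observed 0 are {M1 stuck-at-0, M1 inverted output, M2 stuck-at-0, M2 inverted output, M3 stuck-at-0, M3 inverted output}.
Test 2 (P=1, Q=1, R=1): fault-free M1=1, M2=1, M3=1 → 1; observed 1. Eliminates M2 stuck-at-0, M2 inverted output, M3 stuck-at-0, M3 inverted output.
Test 3 (P=0, Q=0, R=1): fault-free M1=0, M2=0, M3=0 → 0; observed 0. Eliminates M1 inverted output.
Only M1 stuck-at-0 is consistent with every test.

M1 stuck-at-0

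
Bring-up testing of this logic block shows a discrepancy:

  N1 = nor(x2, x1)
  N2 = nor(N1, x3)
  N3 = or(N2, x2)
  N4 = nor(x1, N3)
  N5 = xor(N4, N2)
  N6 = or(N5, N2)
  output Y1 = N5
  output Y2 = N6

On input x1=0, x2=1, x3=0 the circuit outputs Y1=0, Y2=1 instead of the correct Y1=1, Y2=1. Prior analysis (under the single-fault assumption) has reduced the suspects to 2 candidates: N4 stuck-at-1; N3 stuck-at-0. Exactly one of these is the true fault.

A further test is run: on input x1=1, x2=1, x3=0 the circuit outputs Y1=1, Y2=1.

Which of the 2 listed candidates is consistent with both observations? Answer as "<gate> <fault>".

Evaluate each candidate on input x1=1, x2=1, x3=0:
  N4 stuck-at-1: N1=0, N2=1, N3=1, N4=1 [stuck-at-1], N5=0, N6=1 → Y1=0, Y2=1 — eliminated
  N3 stuck-at-0: N1=0, N2=1, N3=0 [stuck-at-0], N4=0, N5=1, N6=1 → Y1=1, Y2=1 — matches
Only N3 stuck-at-0 reproduces the observed Y1=1, Y2=1.

N3 stuck-at-0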